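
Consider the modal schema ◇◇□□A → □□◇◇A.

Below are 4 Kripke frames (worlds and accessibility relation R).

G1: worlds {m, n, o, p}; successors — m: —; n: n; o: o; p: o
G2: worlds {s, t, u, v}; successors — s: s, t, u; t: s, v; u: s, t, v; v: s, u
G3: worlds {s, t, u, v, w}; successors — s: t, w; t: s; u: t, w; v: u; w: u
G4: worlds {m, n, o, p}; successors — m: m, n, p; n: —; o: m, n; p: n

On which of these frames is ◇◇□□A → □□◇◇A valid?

G1, G2, G3

The schema corresponds to a generalized confluence (Geach) condition: ∀x ∀y ∀z ((xR²y ∧ xR²z) → ∃w (yR²w ∧ zR²w)).
G1: condition met.
G2: condition met.
G3: condition met.
G4: fails — mR²m, mR²n but no w with mR²w and nR²w.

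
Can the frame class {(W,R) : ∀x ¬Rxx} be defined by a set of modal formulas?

Any modally definable frame class is closed under surjective bounded morphisms.
The 3-cycle (worlds 0,1,2 with 0→1→2→0) is irreflexive, and the map sending every world to a single reflexive point • is a surjective bounded morphism (forth: every edge maps to (•,•); back: every world has a successor). So any modal formula valid on the 3-cycle is also valid on the reflexive point, which is not irreflexive.
Hence irreflexivity is not modally definable.

Not definable by any modal formula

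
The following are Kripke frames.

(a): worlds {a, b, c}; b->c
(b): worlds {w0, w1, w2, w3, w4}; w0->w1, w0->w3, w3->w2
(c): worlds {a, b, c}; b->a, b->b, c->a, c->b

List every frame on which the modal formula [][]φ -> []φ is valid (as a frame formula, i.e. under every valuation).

This is the axiom for density; its first-order frame correspondent is forall x forall y (Rxy -> exists z (Rxz & Rzy)).
(a): fails — Rbc but no z with Rbz and Rzc.
(b): fails — Rw0w1 but no z with Rw0z and Rzw1.
(c): satisfies the condition.
Valid on: (c).

(c)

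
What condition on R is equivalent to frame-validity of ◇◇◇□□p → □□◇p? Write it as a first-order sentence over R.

This is a Sahlqvist (Geach-type) schema ◇^3□^2p → □^2◇^1p.
First-order correspondent: ∀x ∀y ∀z ((xR³y ∧ xR²z) → ∃w (yR²w ∧ zRw)).

∀x ∀y ∀z ((xR³y ∧ xR²z) → ∃w (yR²w ∧ zRw))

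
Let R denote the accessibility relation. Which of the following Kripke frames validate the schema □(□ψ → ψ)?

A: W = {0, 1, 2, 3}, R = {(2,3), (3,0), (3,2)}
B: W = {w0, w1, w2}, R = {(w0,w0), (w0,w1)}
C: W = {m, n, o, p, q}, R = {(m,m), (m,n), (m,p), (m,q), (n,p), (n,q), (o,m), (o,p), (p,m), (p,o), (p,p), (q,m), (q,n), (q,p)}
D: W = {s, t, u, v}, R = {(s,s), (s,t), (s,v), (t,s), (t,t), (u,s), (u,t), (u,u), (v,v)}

D

The schema corresponds to shift-reflexivity: ∀x ∀y (Rxy → Ryy).
A: fails — R23 but not R33.
B: fails — Rw0w1 but not Rw1w1.
C: fails — Rpo but not Roo.
D: condition met.
Valid on: D.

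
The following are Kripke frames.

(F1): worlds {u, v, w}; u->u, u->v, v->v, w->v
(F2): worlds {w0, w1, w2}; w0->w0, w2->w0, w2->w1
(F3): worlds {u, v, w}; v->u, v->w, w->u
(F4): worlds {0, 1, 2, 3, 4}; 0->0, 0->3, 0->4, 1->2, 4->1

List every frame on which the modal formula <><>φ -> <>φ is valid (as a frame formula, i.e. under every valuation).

This is the axiom for transitivity; its first-order frame correspondent is forall x forall y forall z (Rxy & Ryz -> Rxz).
(F1): ✓.
(F2): ✓.
(F3): ✓.
(F4): fails — R04 and R41 but not R01.

(F1), (F2), (F3)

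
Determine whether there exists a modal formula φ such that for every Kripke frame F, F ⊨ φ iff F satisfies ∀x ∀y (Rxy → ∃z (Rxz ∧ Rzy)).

Yes — defined by □□q → □q

This is a Sahlqvist condition; the C4 axiom □□q → □q defines it.
Suppose □□q→□q is valid. Take Rxy and set V(q)={w : xR²w}. Then □□q at x, so □q at x, so q at y, i.e. ∃z(Rxz∧Rzy).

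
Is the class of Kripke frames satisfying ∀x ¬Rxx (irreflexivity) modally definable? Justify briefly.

Modal frame validity is preserved under surjective bounded morphisms.
The 4-cycle (worlds w0,w1,w2,w3 with w0→w1→w2→w3→w0) is irreflexive, and the map sending every world to a single reflexive point • is a surjective bounded morphism (forth: every edge maps to (•,•); back: every world has a successor). So any modal formula valid on the 4-cycle is also valid on the reflexive point, which is not irreflexive.
So no modal formula (or set of formulas) defines exactly the irreflexive frames.

Not definable by any modal formula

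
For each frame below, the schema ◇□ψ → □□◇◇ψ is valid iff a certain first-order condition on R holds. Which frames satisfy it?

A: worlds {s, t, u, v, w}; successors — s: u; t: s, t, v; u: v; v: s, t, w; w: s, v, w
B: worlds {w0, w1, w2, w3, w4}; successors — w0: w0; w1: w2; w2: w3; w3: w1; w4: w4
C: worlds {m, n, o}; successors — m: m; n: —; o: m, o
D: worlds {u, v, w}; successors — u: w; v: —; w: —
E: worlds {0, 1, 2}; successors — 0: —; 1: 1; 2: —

Frame correspondent (Sahlqvist): ∀x ∀y ∀z ((xRy ∧ xR²z) → ∃w (yRw ∧ zR²w)) — i.e. a generalized confluence (Geach) condition.
A: fails — tRs, tR²s but no w* with sRw* and sR²w*.
B: fails — w1Rw2, w1R²w3 but no w with w2Rw and w3R²w.
C: satisfies the condition.
D: satisfies the condition.
E: satisfies the condition.
Valid on: C, D, E.

C, D, E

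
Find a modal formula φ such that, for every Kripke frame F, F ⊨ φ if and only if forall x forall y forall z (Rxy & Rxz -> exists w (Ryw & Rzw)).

The condition is convergence. The .2 schema ◇□r → □◇r defines it.

◇□r → □◇r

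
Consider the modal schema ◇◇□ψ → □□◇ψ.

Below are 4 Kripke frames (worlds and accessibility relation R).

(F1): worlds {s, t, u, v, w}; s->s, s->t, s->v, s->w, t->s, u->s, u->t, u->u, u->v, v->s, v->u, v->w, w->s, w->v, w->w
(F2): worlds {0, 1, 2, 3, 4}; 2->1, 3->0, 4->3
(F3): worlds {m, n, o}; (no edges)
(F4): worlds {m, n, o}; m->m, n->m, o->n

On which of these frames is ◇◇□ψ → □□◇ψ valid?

(F1), (F3), (F4)

The schema corresponds to a generalized confluence (Geach) condition: ∀x ∀y ∀z ((xR²y ∧ xR²z) → ∃w (yRw ∧ zRw)).
(F1): ✓.
(F2): fails — 4R²0, 4R²0 but no w with 0Rw and 0Rw.
(F3): ✓.
(F4): ✓.
Valid on: (F1), (F3), (F4).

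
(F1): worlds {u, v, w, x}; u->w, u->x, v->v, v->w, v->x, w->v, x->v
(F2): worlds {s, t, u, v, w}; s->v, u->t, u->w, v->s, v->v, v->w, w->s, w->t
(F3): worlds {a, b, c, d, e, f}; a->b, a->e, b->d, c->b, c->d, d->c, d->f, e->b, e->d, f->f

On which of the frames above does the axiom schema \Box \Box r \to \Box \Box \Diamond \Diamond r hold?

Frame correspondent (Sahlqvist): \forall x \forall z (x R^2 z \to \exists w (x R^2 w \wedge z R^2 w)) — i.e. a generalized confluence (Geach) condition.
(F1): ✓.
(F2): fails — uR²t but no w* with uR²w* and tR²w*.
(F3): fails — aR²b but no w with aR²w and bR²w.
Valid on: (F1).

(F1)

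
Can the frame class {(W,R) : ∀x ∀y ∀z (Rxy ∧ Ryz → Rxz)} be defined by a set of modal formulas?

Yes: it is transitivity, defined by the 4 schema □r → □□r.
Suppose □r→□□r is valid. Take Rxy, Ryz and set V(r)={w : Rxw}. Then □r at x, so □□r at x, so □r at y, so r at z, i.e. Rxz.

Definable; □r → □□r defines it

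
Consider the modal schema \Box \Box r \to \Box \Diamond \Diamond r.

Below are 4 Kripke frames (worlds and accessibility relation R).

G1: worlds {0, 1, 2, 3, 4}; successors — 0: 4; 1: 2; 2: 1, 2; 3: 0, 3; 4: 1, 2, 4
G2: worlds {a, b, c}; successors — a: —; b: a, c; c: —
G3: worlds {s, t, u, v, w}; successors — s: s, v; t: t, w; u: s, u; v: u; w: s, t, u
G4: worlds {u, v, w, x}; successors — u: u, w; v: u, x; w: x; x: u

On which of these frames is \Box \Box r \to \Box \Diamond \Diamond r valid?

The schema corresponds to a generalized confluence (Geach) condition: \forall x \forall z (xRz \to \exists w (x R^2 w \wedge z R^2 w)).
G1: holds.
G2: fails — bRa but no w with bR²w and aR²w.
G3: holds.
G4: holds.
Valid on: G1, G3, G4.

G1, G3, G4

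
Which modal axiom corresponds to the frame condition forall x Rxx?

The condition is reflexivity. The T schema □q → q defines it.
Suppose □q→q is valid. At any x set V(q)={w : Rxw}. Then □q holds at x, so q holds at x, i.e. Rxx.

□q → q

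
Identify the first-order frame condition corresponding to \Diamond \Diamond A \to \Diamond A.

This is frame-equivalent to □A → □□A (substitute ¬A for A and contrapose).
Suppose □A→□□A is valid. Take Rxy, Ryz and set V(A)={w : Rxw}. Then □A at x, so □□A at x, so □A at y, so A at z, i.e. Rxz.
Conversely, on a frame with transitivity the schema holds at every world under every valuation.
Frame condition: \forall x \forall y \forall z (Rxy \wedge Ryz \to Rxz).

transitivity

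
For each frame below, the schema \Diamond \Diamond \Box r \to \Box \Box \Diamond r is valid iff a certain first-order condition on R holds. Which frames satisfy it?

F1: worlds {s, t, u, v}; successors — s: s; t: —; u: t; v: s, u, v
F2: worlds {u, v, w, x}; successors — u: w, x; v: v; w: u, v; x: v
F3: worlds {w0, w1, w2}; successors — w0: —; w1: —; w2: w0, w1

This is the axiom for a generalized confluence (Geach) condition; its first-order frame correspondent is \forall x \forall y \forall z ((x R^2 y \wedge x R^2 z) \to \exists w (yRw \wedge zRw)).
F1: fails — vR²s, vR²t but no w with sRw and tRw.
F2: fails — uR²u, uR²v but no t with uRt and vRt.
F3: condition met.
Valid on: F3.

F3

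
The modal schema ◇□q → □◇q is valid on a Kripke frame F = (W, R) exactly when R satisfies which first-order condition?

This schema is the .2 axiom.
Its frame correspondent is convergence — ∀x ∀y ∀z (Rxy ∧ Rxz → ∃w (Ryw ∧ Rzw)).

convergence: ∀x ∀y ∀z (Rxy ∧ Rxz → ∃w (Ryw ∧ Rzw))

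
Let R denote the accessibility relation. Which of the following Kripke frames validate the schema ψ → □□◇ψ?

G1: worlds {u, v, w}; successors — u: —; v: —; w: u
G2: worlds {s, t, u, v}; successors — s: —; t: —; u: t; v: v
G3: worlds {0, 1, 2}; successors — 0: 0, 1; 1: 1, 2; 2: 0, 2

The schema corresponds to a generalized confluence (Geach) condition: ∀x ∀z (xR²z → ∃w (x = w ∧ zRw)).
G1: ✓.
G2: ✓.
G3: fails — 0R²1 but no w with 0=w and 1Rw.
Valid on: G1, G2.

G1, G2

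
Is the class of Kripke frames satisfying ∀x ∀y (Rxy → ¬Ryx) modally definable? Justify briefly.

Any modally definable frame class is closed under surjective bounded morphisms.
The 4-cycle (worlds 0,1,2,3 with 0→1→2→3→0) is asymmetric. Mapping every world to a single reflexive point • is a surjective bounded morphism, and the reflexive point is not asymmetric (R•• but asymmetry requires ¬R••).
So no modal formula (or set of formulas) defines exactly the asymmetric frames.

No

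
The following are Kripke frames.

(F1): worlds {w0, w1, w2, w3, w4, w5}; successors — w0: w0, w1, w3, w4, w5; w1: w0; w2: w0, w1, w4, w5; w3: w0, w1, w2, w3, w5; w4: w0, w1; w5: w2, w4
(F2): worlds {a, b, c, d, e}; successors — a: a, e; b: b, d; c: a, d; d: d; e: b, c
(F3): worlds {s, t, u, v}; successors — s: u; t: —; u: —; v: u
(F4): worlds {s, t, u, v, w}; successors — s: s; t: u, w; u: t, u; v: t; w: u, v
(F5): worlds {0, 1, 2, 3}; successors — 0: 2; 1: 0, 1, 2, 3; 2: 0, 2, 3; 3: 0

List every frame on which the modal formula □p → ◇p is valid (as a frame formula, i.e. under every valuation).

Frame correspondent (Sahlqvist): ∀x ∃y Rxy — i.e. seriality.
(F1): condition met.
(F2): condition met.
(F3): fails — world t has no successor.
(F4): condition met.
(F5): condition met.

(F1), (F2), (F4), (F5)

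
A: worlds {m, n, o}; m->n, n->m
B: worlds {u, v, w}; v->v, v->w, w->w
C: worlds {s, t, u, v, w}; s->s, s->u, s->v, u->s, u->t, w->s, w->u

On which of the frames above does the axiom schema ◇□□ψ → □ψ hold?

A

This is the axiom for a generalized confluence (Geach) condition; its first-order frame correspondent is ∀x ∀y ∀z ((xRy ∧ xRz) → ∃w (yR²w ∧ z = w)).
A: satisfies the condition.
B: fails — vRw, vRv but no t with wR²t and v=t.
C: fails — sRv, sRs but no w* with vR²w* and s=w*.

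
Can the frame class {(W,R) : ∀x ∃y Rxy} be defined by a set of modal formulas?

Yes — defined by □p → ◇p

This is a Sahlqvist condition; the D axiom □p → ◇p defines it.
Suppose □p→◇p is valid. At any x set V(p)=W. Then □p at x, so ◇p at x, so x has a successor.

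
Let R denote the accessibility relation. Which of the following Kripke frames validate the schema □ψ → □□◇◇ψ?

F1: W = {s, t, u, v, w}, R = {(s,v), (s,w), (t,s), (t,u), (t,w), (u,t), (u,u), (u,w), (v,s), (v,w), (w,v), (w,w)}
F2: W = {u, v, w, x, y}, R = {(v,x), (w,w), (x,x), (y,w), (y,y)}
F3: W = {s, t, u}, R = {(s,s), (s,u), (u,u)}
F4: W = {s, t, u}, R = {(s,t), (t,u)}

The schema corresponds to a generalized confluence (Geach) condition: ∀x ∀z (xR²z → ∃w (xRw ∧ zR²w)).
F1: holds.
F2: holds.
F3: holds.
F4: fails — sR²u but no w with sRw and uR²w.
Valid on: F1, F2, F3.

F1, F2, F3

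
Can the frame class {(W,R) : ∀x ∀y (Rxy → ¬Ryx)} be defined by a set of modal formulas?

No — not modally definable

Any modally definable frame class is closed under surjective bounded morphisms.
The 4-cycle (worlds s,t,u,v with s→t→u→v→s) is asymmetric. Mapping every world to a single reflexive point • is a surjective bounded morphism, and the reflexive point is not asymmetric (R•• but asymmetry requires ¬R••).
So no modal formula (or set of formulas) defines exactly the asymmetric frames.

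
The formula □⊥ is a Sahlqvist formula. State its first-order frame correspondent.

emptiness of R: ∀x ∀y ¬Rxy

This schema is the Ver axiom.
Its frame correspondent is emptiness of R — ∀x ∀y ¬Rxy.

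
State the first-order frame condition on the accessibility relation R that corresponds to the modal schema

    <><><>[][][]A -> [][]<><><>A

This is a Sahlqvist (Geach-type) schema ◇^3□^3A → □^2◇^3A.
First-order correspondent: forall x forall y forall z ((x R^3 y & x R^2 z) -> exists w (y R^3 w & z R^3 w)).

forall x forall y forall z ((x R^3 y & x R^2 z) -> exists w (y R^3 w & z R^3 w))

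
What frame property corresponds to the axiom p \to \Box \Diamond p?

symmetry

Suppose p→□◇p is valid. Take Rxy and set V(p)={x}. Then p at x, so □◇p at x, so ◇p at y, so some z with Ryz has p; z=x, i.e. Ryx.
The converse is a direct semantic check.
So the correspondent is symmetry.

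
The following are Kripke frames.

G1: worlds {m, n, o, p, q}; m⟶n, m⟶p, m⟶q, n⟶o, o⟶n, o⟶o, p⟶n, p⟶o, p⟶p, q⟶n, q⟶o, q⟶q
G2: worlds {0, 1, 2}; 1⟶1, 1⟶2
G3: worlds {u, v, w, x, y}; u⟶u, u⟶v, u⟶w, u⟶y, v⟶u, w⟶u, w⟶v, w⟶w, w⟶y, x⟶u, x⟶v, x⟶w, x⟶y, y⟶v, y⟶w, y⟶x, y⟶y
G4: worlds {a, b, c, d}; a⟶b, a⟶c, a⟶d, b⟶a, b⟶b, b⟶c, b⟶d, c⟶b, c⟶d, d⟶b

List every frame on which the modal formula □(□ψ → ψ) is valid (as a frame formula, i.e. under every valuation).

This is the axiom for shift-reflexivity; its first-order frame correspondent is ∀x ∀y (Rxy → Ryy).
G1: fails — Ron but not Rnn.
G2: fails — R12 but not R22.
G3: fails — Ruv but not Rvv.
G4: fails — Rbc but not Rcc.

none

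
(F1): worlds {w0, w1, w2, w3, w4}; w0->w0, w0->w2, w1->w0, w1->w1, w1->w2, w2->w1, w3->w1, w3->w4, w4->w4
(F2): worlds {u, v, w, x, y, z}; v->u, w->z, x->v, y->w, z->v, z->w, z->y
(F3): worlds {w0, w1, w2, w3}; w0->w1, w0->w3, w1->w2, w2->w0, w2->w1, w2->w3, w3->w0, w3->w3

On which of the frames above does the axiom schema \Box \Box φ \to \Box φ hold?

(F1)

This is the axiom for density; its first-order frame correspondent is \forall x \forall y (Rxy \to \exists z (Rxz \wedge Rzy)).
(F1): holds.
(F2): fails — Rvu but no t with Rvt and Rtu.
(F3): fails — Rw1w2 but no z with Rw1z and Rzw2.
Valid on: (F1).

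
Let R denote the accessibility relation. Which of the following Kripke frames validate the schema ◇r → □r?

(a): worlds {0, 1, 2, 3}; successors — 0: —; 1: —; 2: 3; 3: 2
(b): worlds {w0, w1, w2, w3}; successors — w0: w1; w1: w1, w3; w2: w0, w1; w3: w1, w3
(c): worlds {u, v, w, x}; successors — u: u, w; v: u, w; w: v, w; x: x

The schema corresponds to partial functionality: ∀x ∀y ∀z (Rxy ∧ Rxz → y = z).
(a): ✓.
(b): fails — w1 sees both w1 and w3.
(c): fails — u sees both u and w.
Valid on: (a).

(a)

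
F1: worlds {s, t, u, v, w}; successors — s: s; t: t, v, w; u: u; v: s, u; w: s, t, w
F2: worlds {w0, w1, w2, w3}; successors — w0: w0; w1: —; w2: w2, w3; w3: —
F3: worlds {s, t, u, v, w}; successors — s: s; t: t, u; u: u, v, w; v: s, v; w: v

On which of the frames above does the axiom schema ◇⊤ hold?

F1, F3

Frame correspondent (Sahlqvist): ∀x ∃y Rxy — i.e. seriality.
F1: holds.
F2: fails — world w1 has no successor.
F3: holds.
Valid on: F1, F3.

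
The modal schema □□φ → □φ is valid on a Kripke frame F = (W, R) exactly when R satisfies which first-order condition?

Density

Suppose □□φ→□φ is valid. Take Rxy and set V(φ)={w : xR²w}. Then □□φ at x, so □φ at x, so φ at y, i.e. ∃z(Rxz∧Rzy).
Conversely, on a frame with density the schema holds at every world under every valuation.
So the correspondent is density.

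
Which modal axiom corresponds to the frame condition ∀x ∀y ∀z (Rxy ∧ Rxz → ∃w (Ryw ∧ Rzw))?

The condition is convergence. The .2 schema ◇□s → □◇s defines it.
Suppose ◇□s→□◇s is valid. Take Rxy, Rxz and set V(s)={w : Ryw}. Then □s at y so ◇□s at x, so □◇s at x, so ◇s at z, giving w with Rzw and Ryw.

◇□s → □◇s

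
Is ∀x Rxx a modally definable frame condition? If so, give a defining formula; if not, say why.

This is a Sahlqvist condition; the T axiom □q → q defines it.
Suppose □q→q is valid. At any x set V(q)={w : Rxw}. Then □q holds at x, so q holds at x, i.e. Rxx.

Definable; □q → q defines it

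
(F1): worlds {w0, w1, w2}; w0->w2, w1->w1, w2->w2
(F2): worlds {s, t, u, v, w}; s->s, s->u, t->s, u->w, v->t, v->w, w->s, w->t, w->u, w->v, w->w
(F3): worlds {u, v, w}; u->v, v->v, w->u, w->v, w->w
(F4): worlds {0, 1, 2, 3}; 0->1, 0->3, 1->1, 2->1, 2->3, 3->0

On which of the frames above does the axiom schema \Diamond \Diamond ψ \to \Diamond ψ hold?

(F1), (F3)

This is the axiom for transitivity; its first-order frame correspondent is \forall x \forall y \forall z (Rxy \wedge Ryz \to Rxz).
(F1): holds.
(F2): fails — Ruw and Rwt but not Rut.
(F3): holds.
(F4): fails — R23 and R30 but not R20.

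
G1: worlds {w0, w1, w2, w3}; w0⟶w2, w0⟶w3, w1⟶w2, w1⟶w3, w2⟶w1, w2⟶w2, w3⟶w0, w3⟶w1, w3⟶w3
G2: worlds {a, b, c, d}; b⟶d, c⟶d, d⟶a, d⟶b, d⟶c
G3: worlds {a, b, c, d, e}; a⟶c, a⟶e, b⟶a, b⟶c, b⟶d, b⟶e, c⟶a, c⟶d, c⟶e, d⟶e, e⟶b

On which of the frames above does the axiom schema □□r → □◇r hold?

G1, G3

This is the axiom for a generalized confluence (Geach) condition; its first-order frame correspondent is ∀x ∀z (xRz → ∃w (xR²w ∧ zRw)).
G1: holds.
G2: fails — dRa but no w with dR²w and aRw.
G3: holds.
Valid on: G1, G3.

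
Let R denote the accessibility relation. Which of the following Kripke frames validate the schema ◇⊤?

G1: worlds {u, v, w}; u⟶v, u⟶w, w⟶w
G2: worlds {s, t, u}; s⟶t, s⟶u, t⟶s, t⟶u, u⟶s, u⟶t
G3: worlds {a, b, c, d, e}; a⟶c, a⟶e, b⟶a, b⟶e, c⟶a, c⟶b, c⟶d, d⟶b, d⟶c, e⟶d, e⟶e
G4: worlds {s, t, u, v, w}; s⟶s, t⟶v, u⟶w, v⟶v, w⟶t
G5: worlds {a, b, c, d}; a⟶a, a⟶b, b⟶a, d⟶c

G2, G3, G4

The schema corresponds to seriality: ∀x ∃y Rxy.
G1: fails — world v has no successor.
G2: ✓.
G3: ✓.
G4: ✓.
G5: fails — world c has no successor.
Valid on: G2, G3, G4.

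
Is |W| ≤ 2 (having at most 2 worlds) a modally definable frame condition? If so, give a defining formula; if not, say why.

If a class were modally definable it would be closed under disjoint unions (Goldblatt–Thomason).
Any modal formula valid on each of 3 disjoint one-world frames is valid on their disjoint union (validity is preserved under disjoint unions). Each one-world frame has |W|=1≤2, but the union has |W|=3.
Hence having at most 2 worlds is not modally definable.

No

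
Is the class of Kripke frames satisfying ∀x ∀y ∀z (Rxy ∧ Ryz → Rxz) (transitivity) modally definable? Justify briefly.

Yes — defined by □q → □□q

The condition is transitivity. A defining modal formula is □q → □□q.
Suppose □q→□□q is valid. Take Rxy, Ryz and set V(q)={w : Rxw}. Then □q at x, so □□q at x, so □q at y, so q at z, i.e. Rxz.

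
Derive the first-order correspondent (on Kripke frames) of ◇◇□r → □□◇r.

This is a Sahlqvist (Geach-type) schema ◇^2□^1r → □^2◇^1r.
Minimal-valuation argument: fix x; take any y with xR^2y and any z with xR^2z. Set V(r) to the set of worlds R-reachable from y in exactly 1 step. Then □^1r holds at y, so the antecedent holds at x; validity forces ◇^1r at z, giving a w with zR^1w and yR^1w.
First-order correspondent: ∀x ∀y ∀z ((xR²y ∧ xR²z) → ∃w (yRw ∧ zRw)).

∀x ∀y ∀z ((xR²y ∧ xR²z) → ∃w (yRw ∧ zRw))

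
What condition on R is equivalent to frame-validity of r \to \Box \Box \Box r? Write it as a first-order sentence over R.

This is a Sahlqvist (Geach-type) schema ◇^0□^0r → □^3◇^0r.
First-order correspondent: \forall x \forall z (x R^3 z \to \exists w (x = w \wedge z = w)).

\forall x \forall z (x R^3 z \to \exists w (x = w \wedge z = w))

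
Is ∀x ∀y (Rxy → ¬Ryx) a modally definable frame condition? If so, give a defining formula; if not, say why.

Not definable by any modal formula

Modal frame validity is preserved under surjective bounded morphisms.
The 5-cycle (worlds a,b,c,d,e with a→b→c→d→e→a) is asymmetric. Mapping every world to a single reflexive point • is a surjective bounded morphism, and the reflexive point is not asymmetric (R•• but asymmetry requires ¬R••).
So the class is not modally definable.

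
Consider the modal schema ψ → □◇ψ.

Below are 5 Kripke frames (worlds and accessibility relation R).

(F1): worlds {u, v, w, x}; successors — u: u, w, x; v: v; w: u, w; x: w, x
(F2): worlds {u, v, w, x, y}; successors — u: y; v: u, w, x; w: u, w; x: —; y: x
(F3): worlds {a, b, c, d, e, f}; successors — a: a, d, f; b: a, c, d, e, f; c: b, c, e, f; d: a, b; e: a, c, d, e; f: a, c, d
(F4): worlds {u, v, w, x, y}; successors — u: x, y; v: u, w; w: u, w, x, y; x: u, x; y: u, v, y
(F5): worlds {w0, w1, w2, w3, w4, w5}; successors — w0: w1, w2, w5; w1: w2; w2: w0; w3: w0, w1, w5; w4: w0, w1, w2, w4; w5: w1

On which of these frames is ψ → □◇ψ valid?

Frame correspondent (Sahlqvist): ∀x ∀y (Rxy → Ryx) — i.e. symmetry.
(F1): fails — Rxw but not Rwx.
(F2): fails — Ryx but not Rxy.
(F3): fails — Red but not Rde.
(F4): fails — Rwu but not Ruw.
(F5): fails — Rw1w2 but not Rw2w1.
Valid on no frame.

none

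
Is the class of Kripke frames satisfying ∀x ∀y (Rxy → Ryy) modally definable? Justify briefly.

Yes, by □(□q → q)

The condition is shift-reflexivity. A defining modal formula is □(□q → q).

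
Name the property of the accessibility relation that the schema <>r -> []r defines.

Suppose ◇r→□r is valid. Take Rxy, Rxz and set V(r)={y}. Then ◇r at x, so □r at x, so r at z, i.e. z=y.
Conversely, any frame satisfying forall x forall y forall z (Rxy & Rxz -> y = z) validates the schema.
So the correspondent is partial functionality.

partial functionality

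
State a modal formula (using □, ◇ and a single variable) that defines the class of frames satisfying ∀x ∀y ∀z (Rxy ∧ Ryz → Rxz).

□s → □□s

The condition is transitivity. The 4 schema □s → □□s defines it.
Suppose □s→□□s is valid. Take Rxy, Ryz and set V(s)={w : Rxw}. Then □s at x, so □□s at x, so □s at y, so s at z, i.e. Rxz.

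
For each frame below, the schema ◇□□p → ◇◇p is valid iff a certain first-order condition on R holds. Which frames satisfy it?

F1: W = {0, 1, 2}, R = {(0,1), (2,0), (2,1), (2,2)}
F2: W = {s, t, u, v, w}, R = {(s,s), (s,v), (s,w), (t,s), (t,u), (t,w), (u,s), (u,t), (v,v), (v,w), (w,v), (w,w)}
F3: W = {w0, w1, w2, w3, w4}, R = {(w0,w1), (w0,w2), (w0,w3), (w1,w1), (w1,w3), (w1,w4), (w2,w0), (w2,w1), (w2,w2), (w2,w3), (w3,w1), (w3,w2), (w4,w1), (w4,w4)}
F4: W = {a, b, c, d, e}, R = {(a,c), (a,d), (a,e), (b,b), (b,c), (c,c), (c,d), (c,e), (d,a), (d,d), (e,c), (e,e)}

F2, F3, F4

This is the axiom for a generalized confluence (Geach) condition; its first-order frame correspondent is ∀x ∀y (xRy → ∃w (yR²w ∧ xR²w)).
F1: fails — 0R1 but no w with 1R²w and 0R²w.
F2: satisfies the condition.
F3: satisfies the condition.
F4: satisfies the condition.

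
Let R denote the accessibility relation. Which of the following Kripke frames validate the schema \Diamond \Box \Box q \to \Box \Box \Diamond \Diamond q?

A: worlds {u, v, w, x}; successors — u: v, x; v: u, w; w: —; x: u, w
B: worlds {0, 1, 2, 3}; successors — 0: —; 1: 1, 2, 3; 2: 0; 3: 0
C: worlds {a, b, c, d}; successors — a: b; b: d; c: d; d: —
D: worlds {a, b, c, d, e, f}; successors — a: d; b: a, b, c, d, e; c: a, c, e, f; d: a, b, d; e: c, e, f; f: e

none

This is the axiom for a generalized confluence (Geach) condition; its first-order frame correspondent is \forall x \forall y \forall z ((xRy \wedge x R^2 z) \to \exists w (y R^2 w \wedge z R^2 w)).
A: fails — uRv, uR²u but no t with vR²t and uR²t.
B: fails — 1R1, 1R²0 but no w with 1R²w and 0R²w.
C: fails — aRb, aR²d but no w with bR²w and dR²w.
D: fails — bRa, bR²f but no w with aR²w and fR²w.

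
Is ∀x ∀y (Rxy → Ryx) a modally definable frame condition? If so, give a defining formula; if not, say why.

Yes, by p → □◇p

Yes: it is symmetry, defined by the B schema p → □◇p.
Suppose p→□◇p is valid. Take Rxy and set V(p)={x}. Then p at x, so □◇p at x, so ◇p at y, so some z with Ryz has p; z=x, i.e. Ryx.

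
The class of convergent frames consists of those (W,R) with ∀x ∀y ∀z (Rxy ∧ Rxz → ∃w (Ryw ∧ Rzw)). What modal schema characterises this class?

◇□p → □◇p

This is convergence; the standard corresponding axiom is .2: ◇□p → □◇p.
Suppose ◇□p→□◇p is valid. Take Rxy, Rxz and set V(p)={w : Ryw}. Then □p at y so ◇□p at x, so □◇p at x, so ◇p at z, giving w with Rzw and Ryw.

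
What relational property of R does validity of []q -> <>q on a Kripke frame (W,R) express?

seriality: forall x exists y Rxy

This is the D axiom.
It corresponds to seriality: forall x exists y Rxy.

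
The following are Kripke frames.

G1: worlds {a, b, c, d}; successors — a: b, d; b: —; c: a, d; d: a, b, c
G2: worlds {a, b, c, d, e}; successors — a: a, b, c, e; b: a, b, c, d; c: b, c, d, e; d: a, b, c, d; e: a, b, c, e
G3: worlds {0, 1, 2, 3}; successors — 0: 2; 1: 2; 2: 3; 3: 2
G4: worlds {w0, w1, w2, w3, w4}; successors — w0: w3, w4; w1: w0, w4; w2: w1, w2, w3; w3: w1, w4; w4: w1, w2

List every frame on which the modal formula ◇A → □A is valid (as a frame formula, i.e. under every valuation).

This is the axiom for partial functionality; its first-order frame correspondent is ∀x ∀y ∀z (Rxy ∧ Rxz → y = z).
G1: fails — a sees both b and d.
G2: fails — a sees both a and b.
G3: holds.
G4: fails — w0 sees both w3 and w4.

G3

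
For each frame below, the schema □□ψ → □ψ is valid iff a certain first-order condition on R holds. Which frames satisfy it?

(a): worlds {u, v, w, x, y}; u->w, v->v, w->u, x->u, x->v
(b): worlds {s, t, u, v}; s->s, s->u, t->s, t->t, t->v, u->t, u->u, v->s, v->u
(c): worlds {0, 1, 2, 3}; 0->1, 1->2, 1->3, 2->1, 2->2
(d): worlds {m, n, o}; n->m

The schema corresponds to density: ∀x ∀y (Rxy → ∃z (Rxz ∧ Rzy)).
(a): fails — Rwu but no z with Rwz and Rzu.
(b): condition met.
(c): fails — R01 but no z with R0z and Rz1.
(d): fails — Rnm but no z with Rnz and Rzm.
Valid on: (b).

(b)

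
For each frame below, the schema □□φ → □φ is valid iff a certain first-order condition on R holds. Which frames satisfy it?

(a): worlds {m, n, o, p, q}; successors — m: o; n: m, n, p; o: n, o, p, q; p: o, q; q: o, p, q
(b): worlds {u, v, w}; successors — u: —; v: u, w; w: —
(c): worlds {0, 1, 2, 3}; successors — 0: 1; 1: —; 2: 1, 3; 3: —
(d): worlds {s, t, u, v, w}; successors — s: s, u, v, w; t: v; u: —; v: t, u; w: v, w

(a)

Frame correspondent (Sahlqvist): ∀x ∀y (Rxy → ∃z (Rxz ∧ Rzy)) — i.e. density.
(a): satisfies the condition.
(b): fails — Rvu but no z with Rvz and Rzu.
(c): fails — R01 but no z with R0z and Rz1.
(d): fails — Rtv but no z with Rtz and Rzv.
Valid on: (a).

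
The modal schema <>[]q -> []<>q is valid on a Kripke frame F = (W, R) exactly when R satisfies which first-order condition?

Suppose ◇□q→□◇q is valid. Take Rxy, Rxz and set V(q)={w : Ryw}. Then □q at y so ◇□q at x, so □◇q at x, so ◇q at z, giving w with Rzw and Ryw.

Convergence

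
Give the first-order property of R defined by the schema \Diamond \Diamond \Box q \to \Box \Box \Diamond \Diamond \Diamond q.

This is a Sahlqvist (Geach-type) schema ◇^2□^1q → □^2◇^3q.
Minimal-valuation argument: fix x; take any y with xR^2y and any z with xR^2z. Set V(q) to the set of worlds R-reachable from y in exactly 1 step. Then □^1q holds at y, so the antecedent holds at x; validity forces ◇^3q at z, giving a w with zR^3w and yR^1w.
First-order correspondent: \forall x \forall y \forall z ((x R^2 y \wedge x R^2 z) \to \exists w (yRw \wedge z R^3 w)).

\forall x \forall y \forall z ((x R^2 y \wedge x R^2 z) \to \exists w (yRw \wedge z R^3 w))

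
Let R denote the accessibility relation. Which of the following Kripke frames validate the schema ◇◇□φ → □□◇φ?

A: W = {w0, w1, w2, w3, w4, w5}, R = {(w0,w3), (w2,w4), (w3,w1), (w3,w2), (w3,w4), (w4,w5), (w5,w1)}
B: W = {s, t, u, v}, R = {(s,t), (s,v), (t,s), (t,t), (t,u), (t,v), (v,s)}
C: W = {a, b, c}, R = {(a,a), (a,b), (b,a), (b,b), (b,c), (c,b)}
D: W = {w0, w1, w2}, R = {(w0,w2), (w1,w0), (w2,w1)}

C, D

Frame correspondent (Sahlqvist): ∀x ∀y ∀z ((xR²y ∧ xR²z) → ∃w (yRw ∧ zRw)) — i.e. a generalized confluence (Geach) condition.
A: fails — w0R²w1, w0R²w1 but no w with w1Rw and w1Rw.
B: fails — sR²s, sR²u but no w with sRw and uRw.
C: holds.
D: holds.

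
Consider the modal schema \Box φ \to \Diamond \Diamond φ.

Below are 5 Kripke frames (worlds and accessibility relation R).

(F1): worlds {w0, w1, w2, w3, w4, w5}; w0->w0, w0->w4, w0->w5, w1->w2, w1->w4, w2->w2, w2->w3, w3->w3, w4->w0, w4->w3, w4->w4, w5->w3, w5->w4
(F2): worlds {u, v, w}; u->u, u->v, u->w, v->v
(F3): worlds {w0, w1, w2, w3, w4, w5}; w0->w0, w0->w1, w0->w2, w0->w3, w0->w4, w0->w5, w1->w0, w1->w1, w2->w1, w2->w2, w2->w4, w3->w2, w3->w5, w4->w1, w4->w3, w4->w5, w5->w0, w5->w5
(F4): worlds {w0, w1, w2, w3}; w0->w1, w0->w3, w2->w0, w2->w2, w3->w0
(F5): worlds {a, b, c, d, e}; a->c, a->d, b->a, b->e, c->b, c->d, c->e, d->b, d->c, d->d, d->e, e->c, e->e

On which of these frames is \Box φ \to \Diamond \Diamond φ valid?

Frame correspondent (Sahlqvist): \forall x \exists w (xRw \wedge x R^2 w) — i.e. a generalized confluence (Geach) condition.
(F1): holds.
(F2): fails — at w but no t with wRt and wR²t.
(F3): holds.
(F4): fails — at w0 but no w with w0Rw and w0R²w.
(F5): holds.

(F1), (F3), (F5)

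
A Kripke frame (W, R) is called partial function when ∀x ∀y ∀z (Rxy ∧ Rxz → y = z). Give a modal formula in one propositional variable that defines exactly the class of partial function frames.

A defining formula is ◇s → □s (the CD axiom).
Suppose ◇s→□s is valid. Take Rxy, Rxz and set V(s)={y}. Then ◇s at x, so □s at x, so s at z, i.e. z=y.

◇s → □s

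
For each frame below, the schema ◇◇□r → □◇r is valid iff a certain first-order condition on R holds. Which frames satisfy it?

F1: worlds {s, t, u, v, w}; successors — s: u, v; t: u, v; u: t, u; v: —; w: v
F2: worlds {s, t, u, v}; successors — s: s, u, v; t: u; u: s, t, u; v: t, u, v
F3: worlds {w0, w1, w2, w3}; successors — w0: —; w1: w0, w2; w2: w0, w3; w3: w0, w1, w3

This is the axiom for a generalized confluence (Geach) condition; its first-order frame correspondent is ∀x ∀y ∀z ((xR²y ∧ xRz) → ∃w (yRw ∧ zRw)).
F1: fails — sR²t, sRv but no w* with tRw* and vRw*.
F2: satisfies the condition.
F3: fails — w1R²w0, w1Rw0 but no w with w0Rw and w0Rw.
Valid on: F2.

F2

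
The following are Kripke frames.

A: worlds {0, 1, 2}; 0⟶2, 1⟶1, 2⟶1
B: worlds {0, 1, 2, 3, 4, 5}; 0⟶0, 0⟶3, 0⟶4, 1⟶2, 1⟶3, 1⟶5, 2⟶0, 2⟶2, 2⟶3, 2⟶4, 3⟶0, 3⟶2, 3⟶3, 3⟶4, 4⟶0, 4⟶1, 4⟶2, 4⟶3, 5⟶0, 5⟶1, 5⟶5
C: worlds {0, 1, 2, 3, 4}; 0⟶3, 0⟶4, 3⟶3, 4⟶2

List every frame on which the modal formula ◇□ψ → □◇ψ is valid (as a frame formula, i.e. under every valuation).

A, B

The schema corresponds to convergence: ∀x ∀y ∀z (Rxy ∧ Rxz → ∃w (Ryw ∧ Rzw)).
A: holds.
B: holds.
C: fails — R04 and R03 but 4 and 3 have no common successor.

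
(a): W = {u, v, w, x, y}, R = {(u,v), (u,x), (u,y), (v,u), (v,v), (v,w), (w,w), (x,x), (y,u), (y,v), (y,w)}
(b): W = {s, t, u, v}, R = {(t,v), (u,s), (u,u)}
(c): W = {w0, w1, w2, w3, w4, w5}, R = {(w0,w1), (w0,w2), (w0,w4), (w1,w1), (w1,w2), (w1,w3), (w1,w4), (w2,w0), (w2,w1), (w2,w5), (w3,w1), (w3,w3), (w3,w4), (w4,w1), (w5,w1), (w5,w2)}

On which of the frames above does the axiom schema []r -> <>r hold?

The schema corresponds to seriality: forall x exists y Rxy.
(a): satisfies the condition.
(b): fails — world s has no successor.
(c): satisfies the condition.

(a), (c)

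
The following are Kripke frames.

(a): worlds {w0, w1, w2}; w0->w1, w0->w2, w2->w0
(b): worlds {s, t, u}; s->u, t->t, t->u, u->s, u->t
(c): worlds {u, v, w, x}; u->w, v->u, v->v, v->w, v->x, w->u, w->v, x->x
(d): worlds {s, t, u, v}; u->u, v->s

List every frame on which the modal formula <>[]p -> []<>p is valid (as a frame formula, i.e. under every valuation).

This is the axiom for convergence; its first-order frame correspondent is forall x forall y forall z (Rxy & Rxz -> exists w (Ryw & Rzw)).
(a): fails — Rw0w1 and Rw0w1 but w1 and w1 have no common successor.
(b): holds.
(c): fails — Rvw and Rvu but w and u have no common successor.
(d): fails — Rvs and Rvs but s and s have no common successor.
Valid on: (b).

(b)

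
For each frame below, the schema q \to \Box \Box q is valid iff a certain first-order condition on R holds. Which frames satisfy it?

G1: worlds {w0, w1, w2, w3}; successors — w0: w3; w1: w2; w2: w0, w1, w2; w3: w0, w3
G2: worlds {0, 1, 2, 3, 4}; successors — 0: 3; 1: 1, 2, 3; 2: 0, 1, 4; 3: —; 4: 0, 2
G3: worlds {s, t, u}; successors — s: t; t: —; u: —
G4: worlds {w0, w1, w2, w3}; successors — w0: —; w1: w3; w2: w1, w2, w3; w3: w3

Frame correspondent (Sahlqvist): \forall x \forall z (x R^2 z \to \exists w (x = w \wedge z = w)) — i.e. a generalized confluence (Geach) condition.
G1: fails — w0R²w3 but w0 ≠ w3.
G2: fails — 1R²0 but 1 ≠ 0.
G3: ✓.
G4: fails — w1R²w3 but w1 ≠ w3.
Valid on: G3.

G3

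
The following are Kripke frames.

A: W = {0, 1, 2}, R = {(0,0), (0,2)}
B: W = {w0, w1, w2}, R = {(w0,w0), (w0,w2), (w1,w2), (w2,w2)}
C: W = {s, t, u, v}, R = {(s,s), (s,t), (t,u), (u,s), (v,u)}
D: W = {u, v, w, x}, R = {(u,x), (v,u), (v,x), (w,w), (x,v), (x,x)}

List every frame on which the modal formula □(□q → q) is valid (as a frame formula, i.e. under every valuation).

B

The schema corresponds to shift-reflexivity: ∀x ∀y (Rxy → Ryy).
A: fails — R02 but not R22.
B: condition met.
C: fails — Rvu but not Ruu.
D: fails — Rvu but not Ruu.
Valid on: B.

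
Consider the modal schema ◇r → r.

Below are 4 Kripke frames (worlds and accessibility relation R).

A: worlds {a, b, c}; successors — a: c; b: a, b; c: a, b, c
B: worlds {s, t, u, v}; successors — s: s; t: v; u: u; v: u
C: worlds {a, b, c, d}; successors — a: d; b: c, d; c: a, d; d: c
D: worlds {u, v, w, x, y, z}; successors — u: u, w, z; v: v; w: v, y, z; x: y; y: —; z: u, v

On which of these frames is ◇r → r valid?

none

This is the axiom for a generalized confluence (Geach) condition; its first-order frame correspondent is ∀x ∀y (xRy → ∃w (y = w ∧ x = w)).
A: fails — aRc but c ≠ a.
B: fails — tRv but v ≠ t.
C: fails — aRd but d ≠ a.
D: fails — uRw but w ≠ u.
Valid on no frame.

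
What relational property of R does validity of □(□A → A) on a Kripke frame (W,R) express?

This is the T□ axiom.
It corresponds to shift-reflexivity: ∀x ∀y (Rxy → Ryy).

shift-reflexivity: ∀x ∀y (Rxy → Ryy)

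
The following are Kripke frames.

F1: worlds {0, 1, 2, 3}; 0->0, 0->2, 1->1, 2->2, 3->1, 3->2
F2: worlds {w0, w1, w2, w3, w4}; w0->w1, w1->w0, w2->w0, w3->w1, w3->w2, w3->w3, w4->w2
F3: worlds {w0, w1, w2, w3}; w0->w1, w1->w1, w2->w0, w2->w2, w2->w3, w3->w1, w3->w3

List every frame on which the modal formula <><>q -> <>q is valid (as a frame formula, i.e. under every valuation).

F1

This is the axiom for transitivity; its first-order frame correspondent is forall x forall y forall z (Rxy & Ryz -> Rxz).
F1: ✓.
F2: fails — Rw1w0 and Rw0w1 but not Rw1w1.
F3: fails — Rw2w0 and Rw0w1 but not Rw2w1.
Valid on: F1.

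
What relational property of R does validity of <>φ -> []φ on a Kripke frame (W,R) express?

partial functionality

This is the CD axiom.
Its frame correspondent is partial functionality — forall x forall y forall z (Rxy & Rxz -> y = z).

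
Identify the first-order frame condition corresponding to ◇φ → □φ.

Suppose ◇φ→□φ is valid. Take Rxy, Rxz and set V(φ)={y}. Then ◇φ at x, so □φ at x, so φ at z, i.e. z=y.

partial functionality: ∀x ∀y ∀z (Rxy ∧ Rxz → y = z)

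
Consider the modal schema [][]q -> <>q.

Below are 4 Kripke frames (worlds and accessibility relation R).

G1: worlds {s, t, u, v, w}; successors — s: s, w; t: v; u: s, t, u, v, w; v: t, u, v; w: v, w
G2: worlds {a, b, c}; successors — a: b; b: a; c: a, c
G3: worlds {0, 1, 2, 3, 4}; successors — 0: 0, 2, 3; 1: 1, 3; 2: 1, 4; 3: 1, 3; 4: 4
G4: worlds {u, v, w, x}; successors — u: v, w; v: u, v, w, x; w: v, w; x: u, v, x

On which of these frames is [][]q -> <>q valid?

This is the axiom for a generalized confluence (Geach) condition; its first-order frame correspondent is forall x exists w (x R^2 w & xRw).
G1: condition met.
G2: fails — at a but no w with aR²w and aRw.
G3: condition met.
G4: condition met.

G1, G3, G4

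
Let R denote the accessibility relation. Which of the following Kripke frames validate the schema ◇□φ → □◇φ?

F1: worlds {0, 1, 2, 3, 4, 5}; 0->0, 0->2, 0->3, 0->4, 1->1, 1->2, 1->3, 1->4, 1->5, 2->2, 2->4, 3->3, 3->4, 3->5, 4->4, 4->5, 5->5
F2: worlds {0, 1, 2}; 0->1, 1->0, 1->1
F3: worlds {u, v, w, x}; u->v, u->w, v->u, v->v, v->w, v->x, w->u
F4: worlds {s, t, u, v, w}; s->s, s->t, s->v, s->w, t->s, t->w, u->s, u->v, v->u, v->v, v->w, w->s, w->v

F2, F4

The schema corresponds to convergence: ∀x ∀y ∀z (Rxy ∧ Rxz → ∃w (Ryw ∧ Rzw)).
F1: fails — R12 and R15 but 2 and 5 have no common successor.
F2: ✓.
F3: fails — Rvv and Rvx but v and x have no common successor.
F4: ✓.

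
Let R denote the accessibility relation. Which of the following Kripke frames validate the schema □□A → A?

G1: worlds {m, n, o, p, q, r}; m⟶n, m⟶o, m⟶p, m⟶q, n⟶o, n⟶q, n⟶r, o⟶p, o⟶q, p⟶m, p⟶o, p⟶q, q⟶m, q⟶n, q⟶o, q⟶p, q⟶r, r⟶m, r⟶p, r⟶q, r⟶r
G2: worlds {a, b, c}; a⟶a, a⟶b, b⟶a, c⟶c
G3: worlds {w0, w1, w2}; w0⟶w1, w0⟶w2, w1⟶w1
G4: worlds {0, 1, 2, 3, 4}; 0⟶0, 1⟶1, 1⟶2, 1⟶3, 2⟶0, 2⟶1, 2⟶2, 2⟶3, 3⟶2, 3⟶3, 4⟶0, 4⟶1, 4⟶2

G1, G2

This is the axiom for a generalized confluence (Geach) condition; its first-order frame correspondent is ∀x ∃w (xR²w ∧ x = w).
G1: satisfies the condition.
G2: satisfies the condition.
G3: fails — at w0 but no w with w0R²w and w0=w.
G4: fails — at 4 but no w with 4R²w and 4=w.
Valid on: G1, G2.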